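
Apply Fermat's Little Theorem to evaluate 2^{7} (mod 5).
3

By Fermat's Little Theorem, a^(p-1) ≡ 1 (mod p) for prime p and gcd(a, p) = 1
Here p = 5, so 2^4 ≡ 1 (mod 5)
We can reduce the exponent: 7 mod 4 = 3
So 2^7 ≡ 2^3 (mod 5)
Computing: 2^3 mod 5 = 3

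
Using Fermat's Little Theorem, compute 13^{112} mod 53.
36

By Fermat's Little Theorem, a^(p-1) ≡ 1 (mod p) for prime p and gcd(a, p) = 1
Here p = 53, so 13^52 ≡ 1 (mod 53)
We can reduce the exponent: 112 mod 52 = 8
So 13^112 ≡ 13^8 (mod 53)
Computing: 13^8 mod 53 = 36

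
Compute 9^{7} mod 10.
9

Using successive squaring:
Binary expansion of 7: 111
Powers of 9 mod 10 (each is the square of the previous):
  9^1 ≡ 9 (mod 10)
  9^2 ≡ 9² = 81 ≡ 1 (mod 10)
  9^4 ≡ 1² = 1 ≡ 1 (mod 10)
7 = 4 + 2 + 1, so 9^7 = 9^4 × 9^2 × 9^1 ≡ 1 × 1 × 9 (mod 10)
Multiplying step by step:
  1 × 1 = 1 ≡ 1 (mod 10)
  1 × 9 = 9 ≡ 9 (mod 10)
Result: 9^7 ≡ 9 (mod 10)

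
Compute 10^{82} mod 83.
1

Using successive squaring:
Binary expansion of 82: 1010010
Powers of 10 mod 83 (each is the square of the previous):
  10^1 ≡ 10 (mod 83)
  10^2 ≡ 10² = 100 ≡ 17 (mod 83)
  10^4 ≡ 17² = 289 ≡ 40 (mod 83)
  10^8 ≡ 40² = 1600 ≡ 23 (mod 83)
  10^16 ≡ 23² = 529 ≡ 31 (mod 83)
  10^32 ≡ 31² = 961 ≡ 48 (mod 83)
  10^64 ≡ 48² = 2304 ≡ 63 (mod 83)
82 = 64 + 16 + 2, so 10^82 = 10^64 × 10^16 × 10^2 ≡ 63 × 31 × 17 (mod 83)
Multiplying step by step:
  63 × 31 = 1953 ≡ 44 (mod 83)
  44 × 17 = 748 ≡ 1 (mod 83)
Result: 10^82 ≡ 1 (mod 83)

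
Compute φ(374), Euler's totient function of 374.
160

Prime factorization: 374 = 2 × 11 × 17
Using the formula φ(n) = n × Π(1 - 1/p) for each prime factor p:
φ(374) = 374 × (1 - 1/2) × (1 - 1/11) × (1 - 1/17)
φ(374) = 160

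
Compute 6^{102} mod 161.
78

Using successive squaring:
Binary expansion of 102: 1100110
Powers of 6 mod 161 (each is the square of the previous):
  6^1 ≡ 6 (mod 161)
  6^2 ≡ 6² = 36 ≡ 36 (mod 161)
  6^4 ≡ 36² = 1296 ≡ 8 (mod 161)
  6^8 ≡ 8² = 64 ≡ 64 (mod 161)
  6^16 ≡ 64² = 4096 ≡ 71 (mod 161)
  6^32 ≡ 71² = 5041 ≡ 50 (mod 161)
  6^64 ≡ 50² = 2500 ≡ 85 (mod 161)
102 = 64 + 32 + 4 + 2, so 6^102 = 6^64 × 6^32 × 6^4 × 6^2 ≡ 85 × 50 × 8 × 36 (mod 161)
Multiplying step by step:
  85 × 50 = 4250 ≡ 64 (mod 161)
  64 × 8 = 512 ≡ 29 (mod 161)
  29 × 36 = 1044 ≡ 78 (mod 161)
Result: 6^102 ≡ 78 (mod 161)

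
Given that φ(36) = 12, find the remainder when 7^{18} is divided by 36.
By Euler: 7^{12} ≡ 1 (mod 36) since gcd(7, 36) = 1. 18 = 1×12 + 6. So 7^{18} ≡ 7^{6} ≡ 1 (mod 36)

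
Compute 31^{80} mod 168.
121

Using successive squaring:
Binary expansion of 80: 1010000
Powers of 31 mod 168 (each is the square of the previous):
  31^1 ≡ 31 (mod 168)
  31^2 ≡ 31² = 961 ≡ 121 (mod 168)
  31^4 ≡ 121² = 14641 ≡ 25 (mod 168)
  31^8 ≡ 25² = 625 ≡ 121 (mod 168)
  31^16 ≡ 121² = 14641 ≡ 25 (mod 168)
  31^32 ≡ 25² = 625 ≡ 121 (mod 168)
  31^64 ≡ 121² = 14641 ≡ 25 (mod 168)
80 = 64 + 16, so 31^80 = 31^64 × 31^16 ≡ 25 × 25 (mod 168)
Multiplying step by step:
  25 × 25 = 625 ≡ 121 (mod 168)
Result: 31^80 ≡ 121 (mod 168)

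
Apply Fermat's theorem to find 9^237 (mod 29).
By Fermat: 9^{28} ≡ 1 (mod 29). 237 = 8×28 + 13. So 9^{237} ≡ 9^{13} ≡ 13 (mod 29)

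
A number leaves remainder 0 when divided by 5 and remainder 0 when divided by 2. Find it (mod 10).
M = 5 × 2 = 10. M₁ = 2, y₁ ≡ 3 (mod 5). M₂ = 5, y₂ ≡ 1 (mod 2). r = 0×2×3 + 0×5×1 ≡ 0 (mod 10)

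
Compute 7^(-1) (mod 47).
27

Using Extended Euclidean Algorithm:
gcd(7, 47) = 1
Bezout coefficients: 7 × -20 + 47 × 3 = 1
So 7 × -20 ≡ 1 (mod 47)
The inverse is -20 mod 47 = 27
Verification: 7 × 27 = 189 = 4 × 47 + 1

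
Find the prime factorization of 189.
3^3 × 7

Divide by primes starting from smallest:
189 ÷ 3 = 63
63 ÷ 3 = 21
21 ÷ 3 = 7
7 ÷ 7 = 1

189 = 3^3 × 7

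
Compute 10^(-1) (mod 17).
10^(-1) ≡ 12 (mod 17). Verification: 10 × 12 = 120 ≡ 1 (mod 17)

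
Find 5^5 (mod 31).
5 = 4 + 1 (binary 101). Repeated squaring mod 31: 5^1 ≡ 5; 5^2 ≡ 5² = 25 ≡ 25; 5^4 ≡ 25² = 625 ≡ 5. Multiply: 5^5 = 5^4 × 5^1 ≡ 5 × 5 (mod 31): 5 × 5 = 25 ≡ 25. So 5^5 ≡ 25 (mod 31).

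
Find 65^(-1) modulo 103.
84

Using Extended Euclidean Algorithm:
gcd(65, 103) = 1
Bezout coefficients: 65 × -19 + 103 × 12 = 1
So 65 × -19 ≡ 1 (mod 103)
The inverse is -19 mod 103 = 84
Verification: 65 × 84 = 5460 = 53 × 103 + 1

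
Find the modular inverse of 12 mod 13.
12^(-1) ≡ 12 (mod 13). Verification: 12 × 12 = 144 ≡ 1 (mod 13)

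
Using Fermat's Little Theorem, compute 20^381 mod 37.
By Fermat: 20^{36} ≡ 1 (mod 37). 381 ≡ 21 (mod 36). So 20^{381} ≡ 20^{21} ≡ 29 (mod 37)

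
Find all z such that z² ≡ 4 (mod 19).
The square roots of 4 mod 19 are 17 and 2. Verify: 17² = 289 ≡ 4 (mod 19)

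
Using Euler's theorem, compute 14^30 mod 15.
By Euler: 14^{8} ≡ 1 (mod 15) since gcd(14, 15) = 1. 30 = 3×8 + 6. So 14^{30} ≡ 14^{6} ≡ 1 (mod 15)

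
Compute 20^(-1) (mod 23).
20^(-1) ≡ 15 (mod 23). Verification: 20 × 15 = 300 ≡ 1 (mod 23)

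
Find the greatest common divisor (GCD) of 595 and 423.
1

Using the Euclidean algorithm:
595 = 1 × 423 + 172
423 = 2 × 172 + 79
172 = 2 × 79 + 14
79 = 5 × 14 + 9
14 = 1 × 9 + 5
9 = 1 × 5 + 4
5 = 1 × 4 + 1
4 = 4 × 1 + 0

GCD(595, 423) = 1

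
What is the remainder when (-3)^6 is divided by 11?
(-3) ≡ 8 (mod 11). 6 = 4 + 2 (binary 110). Repeated squaring mod 11: 8^1 ≡ 8; 8^2 ≡ 8² = 64 ≡ 9; 8^4 ≡ 9² = 81 ≡ 4. Multiply: (-3)^6 ≡ 8^4 × 8^2 ≡ 4 × 9 (mod 11): 4 × 9 = 36 ≡ 3. So (-3)^6 ≡ 3 (mod 11).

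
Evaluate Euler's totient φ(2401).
2058

Prime factorization: 2401 = 7^4
Using the formula φ(n) = n × Π(1 - 1/p) for each prime factor p:
φ(2401) = 2401 × (1 - 1/7)
φ(2401) = 2058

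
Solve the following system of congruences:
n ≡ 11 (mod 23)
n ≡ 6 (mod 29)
586

Using the Chinese Remainder Theorem:
M = product of moduli = 667
For equation 1: M_1 = 29, 29 ≡ 6 (mod 23), inverse of 29 mod 23 is 4 (check: 6 × 4 = 24 ≡ 1 (mod 23))
For equation 2: M_2 = 23, 23 ≡ 23 (mod 29), inverse of 23 mod 29 is 24 (check: 23 × 24 = 552 ≡ 1 (mod 29))
Combine: n ≡ Σ r_i×M_i×(M_i⁻¹ mod m_i) = 11×29×4 + 6×23×24 = 1276 + 3312 = 4588
4588 mod 667 = 586
n ≡ 586 (mod 667)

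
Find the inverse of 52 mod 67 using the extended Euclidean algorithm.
Extended GCD: 52(-9) + 67(7) = 1. So 52^(-1) ≡ 58 ≡ 58 (mod 67). Verify: 52 × 58 = 3016 ≡ 1 (mod 67)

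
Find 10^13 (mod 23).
Using repeated squaring. 13 = 8 + 4 + 1 (binary 1101). Repeated squaring mod 23: 10^1 ≡ 10; 10^2 ≡ 10² = 100 ≡ 8; 10^4 ≡ 8² = 64 ≡ 18; 10^8 ≡ 18² = 324 ≡ 2. Multiply: 10^13 = 10^8 × 10^4 × 10^1 ≡ 2 × 18 × 10 (mod 23): 2 × 18 = 36 ≡ 13; 13 × 10 = 130 ≡ 15. So 10^13 ≡ 15 (mod 23).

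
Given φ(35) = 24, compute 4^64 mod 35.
By Euler: 4^{24} ≡ 1 (mod 35) since gcd(4, 35) = 1. 64 = 2×24 + 16. So 4^{64} ≡ 4^{16} ≡ 11 (mod 35)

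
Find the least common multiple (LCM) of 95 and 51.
4845

First find GCD(95, 51) using the Euclidean algorithm:
95 = 1 × 51 + 44
51 = 1 × 44 + 7
44 = 6 × 7 + 2
7 = 3 × 2 + 1
2 = 2 × 1 + 0
GCD(95, 51) = 1

LCM formula: LCM(a, b) = (a × b) / GCD(a, b)
LCM(95, 51) = (95 × 51) / 1
LCM(95, 51) = 4845 / 1
LCM(95, 51) = 4845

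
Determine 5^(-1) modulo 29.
5^(-1) ≡ 6 (mod 29). Verification: 5 × 6 = 30 ≡ 1 (mod 29)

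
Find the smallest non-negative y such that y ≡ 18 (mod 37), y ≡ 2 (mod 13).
314

Using the Chinese Remainder Theorem:
M = product of moduli = 481
For equation 1: M_1 = 13, 13 ≡ 13 (mod 37), inverse of 13 mod 37 is 20 (check: 13 × 20 = 260 ≡ 1 (mod 37))
For equation 2: M_2 = 37, 37 ≡ 11 (mod 13), inverse of 37 mod 13 is 6 (check: 11 × 6 = 66 ≡ 1 (mod 13))
Combine: y ≡ Σ r_i×M_i×(M_i⁻¹ mod m_i) = 18×13×20 + 2×37×6 = 4680 + 444 = 5124
5124 mod 481 = 314
y ≡ 314 (mod 481)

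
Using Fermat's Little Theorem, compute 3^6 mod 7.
By Fermat's Little Theorem, 3^{6} ≡ 1 (mod 7) since 7 is prime and gcd(3, 7) = 1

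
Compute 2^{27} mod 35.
8

Using successive squaring:
Binary expansion of 27: 11011
Powers of 2 mod 35 (each is the square of the previous):
  2^1 ≡ 2 (mod 35)
  2^2 ≡ 2² = 4 ≡ 4 (mod 35)
  2^4 ≡ 4² = 16 ≡ 16 (mod 35)
  2^8 ≡ 16² = 256 ≡ 11 (mod 35)
  2^16 ≡ 11² = 121 ≡ 16 (mod 35)
27 = 16 + 8 + 2 + 1, so 2^27 = 2^16 × 2^8 × 2^2 × 2^1 ≡ 16 × 11 × 4 × 2 (mod 35)
Multiplying step by step:
  16 × 11 = 176 ≡ 1 (mod 35)
  1 × 4 = 4 ≡ 4 (mod 35)
  4 × 2 = 8 ≡ 8 (mod 35)
Result: 2^27 ≡ 8 (mod 35)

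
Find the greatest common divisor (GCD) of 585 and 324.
9

Using the Euclidean algorithm:
585 = 1 × 324 + 261
324 = 1 × 261 + 63
261 = 4 × 63 + 9
63 = 7 × 9 + 0

GCD(585, 324) = 9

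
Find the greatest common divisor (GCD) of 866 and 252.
2

Using the Euclidean algorithm:
866 = 3 × 252 + 110
252 = 2 × 110 + 32
110 = 3 × 32 + 14
32 = 2 × 14 + 4
14 = 3 × 4 + 2
4 = 2 × 2 + 0

GCD(866, 252) = 2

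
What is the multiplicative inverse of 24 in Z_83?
24^(-1) ≡ 45 (mod 83). Verification: 24 × 45 = 1080 ≡ 1 (mod 83)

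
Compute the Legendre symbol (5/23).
(5/23) = 5^{11} mod 23 = -1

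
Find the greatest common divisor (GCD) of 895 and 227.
1

Using the Euclidean algorithm:
895 = 3 × 227 + 214
227 = 1 × 214 + 13
214 = 16 × 13 + 6
13 = 2 × 6 + 1
6 = 6 × 1 + 0

GCD(895, 227) = 1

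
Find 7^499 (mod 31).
Using Fermat: 7^{30} ≡ 1 (mod 31). 499 ≡ 19 (mod 30). So 7^{499} ≡ 7^{19} ≡ 14 (mod 31)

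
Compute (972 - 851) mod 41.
39

(972 - 851) = 121
121 mod 41 = 39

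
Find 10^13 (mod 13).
Using Fermat: 10^{12} ≡ 1 (mod 13). 13 ≡ 1 (mod 12). So 10^{13} ≡ 10^{1} ≡ 10 (mod 13)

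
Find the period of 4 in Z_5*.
Powers of 4 mod 5: 4^1≡4, 4^2≡1. Order = 2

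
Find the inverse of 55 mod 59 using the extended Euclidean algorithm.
Extended GCD: 55(-15) + 59(14) = 1. So 55^(-1) ≡ 44 ≡ 44 (mod 59). Verify: 55 × 44 = 2420 ≡ 1 (mod 59)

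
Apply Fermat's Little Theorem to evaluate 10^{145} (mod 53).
47

By Fermat's Little Theorem, a^(p-1) ≡ 1 (mod p) for prime p and gcd(a, p) = 1
Here p = 53, so 10^52 ≡ 1 (mod 53)
We can reduce the exponent: 145 mod 52 = 41
So 10^145 ≡ 10^41 (mod 53)
Computing: 10^41 mod 53 = 47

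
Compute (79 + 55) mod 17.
15

(79 + 55) = 134
134 mod 17 = 15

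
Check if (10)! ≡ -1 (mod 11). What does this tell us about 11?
(10)! mod 11 = 10. Since this equals -1 (mod 11), Wilson confirms 11 is prime.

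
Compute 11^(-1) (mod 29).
11^(-1) ≡ 8 (mod 29). Verification: 11 × 8 = 88 ≡ 1 (mod 29)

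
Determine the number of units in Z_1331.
1210

Prime factorization: 1331 = 11^3
Using the formula φ(n) = n × Π(1 - 1/p) for each prime factor p:
φ(1331) = 1331 × (1 - 1/11)
φ(1331) = 1210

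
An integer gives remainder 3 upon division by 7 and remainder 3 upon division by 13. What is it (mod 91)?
M = 7 × 13 = 91. M₁ = 13, y₁ ≡ 6 (mod 7). M₂ = 7, y₂ ≡ 2 (mod 13). k = 3×13×6 + 3×7×2 ≡ 3 (mod 91). The smallest positive such number is 3.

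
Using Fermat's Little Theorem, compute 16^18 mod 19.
By Fermat's Little Theorem, 16^{18} ≡ 1 (mod 19) since 19 is prime and gcd(16, 19) = 1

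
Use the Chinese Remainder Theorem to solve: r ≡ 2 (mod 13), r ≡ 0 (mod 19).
M = 13 × 19 = 247. M₁ = 19, y₁ ≡ 11 (mod 13). M₂ = 13, y₂ ≡ 3 (mod 19). r = 2×19×11 + 0×13×3 ≡ 171 (mod 247)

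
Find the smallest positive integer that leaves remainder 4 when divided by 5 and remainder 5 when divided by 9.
M = 5 × 9 = 45. M₁ = 9, y₁ ≡ 4 (mod 5). M₂ = 5, y₂ ≡ 2 (mod 9). n = 4×9×4 + 5×5×2 ≡ 14 (mod 45). The smallest positive such number is 14.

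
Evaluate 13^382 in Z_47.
Using Fermat: 13^{46} ≡ 1 (mod 47). 382 ≡ 14 (mod 46). So 13^{382} ≡ 13^{14} ≡ 17 (mod 47)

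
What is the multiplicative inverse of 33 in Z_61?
33^(-1) ≡ 37 (mod 61). Verification: 33 × 37 = 1221 ≡ 1 (mod 61)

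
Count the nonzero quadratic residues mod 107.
For prime 107, there are (p-1)/2 = (107-1)/2 = 53 quadratic residues (excluding 0).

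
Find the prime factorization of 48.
2^4 × 3

Divide by primes starting from smallest:
48 ÷ 2 = 24
24 ÷ 2 = 12
12 ÷ 2 = 6
6 ÷ 2 = 3
3 ÷ 3 = 1

48 = 2^4 × 3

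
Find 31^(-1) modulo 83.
75

Using Extended Euclidean Algorithm:
gcd(31, 83) = 1
Bezout coefficients: 31 × -8 + 83 × 3 = 1
So 31 × -8 ≡ 1 (mod 83)
The inverse is -8 mod 83 = 75
Verification: 31 × 75 = 2325 = 28 × 83 + 1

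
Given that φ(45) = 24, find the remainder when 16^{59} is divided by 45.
By Euler: 16^{24} ≡ 1 (mod 45) since gcd(16, 45) = 1. 59 = 2×24 + 11. So 16^{59} ≡ 16^{11} ≡ 31 (mod 45)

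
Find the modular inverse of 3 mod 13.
3^(-1) ≡ 9 (mod 13). Verification: 3 × 9 = 27 ≡ 1 (mod 13)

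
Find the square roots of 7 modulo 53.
The square roots of 7 mod 53 are 22 and 31. Verify: 22² = 484 ≡ 7 (mod 53)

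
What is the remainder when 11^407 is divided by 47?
Using Fermat: 11^{46} ≡ 1 (mod 47). 407 ≡ 39 (mod 46). So 11^{407} ≡ 11^{39} ≡ 44 (mod 47)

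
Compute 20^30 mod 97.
Using repeated squaring. 30 = 16 + 8 + 4 + 2 (binary 11110). Repeated squaring mod 97: 20^1 ≡ 20; 20^2 ≡ 20² = 400 ≡ 12; 20^4 ≡ 12² = 144 ≡ 47; 20^8 ≡ 47² = 2209 ≡ 75; 20^16 ≡ 75² = 5625 ≡ 96. Multiply: 20^30 = 20^16 × 20^8 × 20^4 × 20^2 ≡ 96 × 75 × 47 × 12 (mod 97): 96 × 75 = 7200 ≡ 22; 22 × 47 = 1034 ≡ 64; 64 × 12 = 768 ≡ 89. So 20^30 ≡ 89 (mod 97).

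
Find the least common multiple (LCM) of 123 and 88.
10824

First find GCD(123, 88) using the Euclidean algorithm:
123 = 1 × 88 + 35
88 = 2 × 35 + 18
35 = 1 × 18 + 17
18 = 1 × 17 + 1
17 = 17 × 1 + 0
GCD(123, 88) = 1

LCM formula: LCM(a, b) = (a × b) / GCD(a, b)
LCM(123, 88) = (123 × 88) / 1
LCM(123, 88) = 10824 / 1
LCM(123, 88) = 10824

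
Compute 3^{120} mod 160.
1

Using successive squaring:
Binary expansion of 120: 1111000
Powers of 3 mod 160 (each is the square of the previous):
  3^1 ≡ 3 (mod 160)
  3^2 ≡ 3² = 9 ≡ 9 (mod 160)
  3^4 ≡ 9² = 81 ≡ 81 (mod 160)
  3^8 ≡ 81² = 6561 ≡ 1 (mod 160)
  3^16 ≡ 1² = 1 ≡ 1 (mod 160)
  3^32 ≡ 1² = 1 ≡ 1 (mod 160)
  3^64 ≡ 1² = 1 ≡ 1 (mod 160)
120 = 64 + 32 + 16 + 8, so 3^120 = 3^64 × 3^32 × 3^16 × 3^8 ≡ 1 × 1 × 1 × 1 (mod 160)
Multiplying step by step:
  1 × 1 = 1 ≡ 1 (mod 160)
  1 × 1 = 1 ≡ 1 (mod 160)
  1 × 1 = 1 ≡ 1 (mod 160)
Result: 3^120 ≡ 1 (mod 160)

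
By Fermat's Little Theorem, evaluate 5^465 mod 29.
By Fermat: 5^{28} ≡ 1 (mod 29). 465 ≡ 17 (mod 28). So 5^{465} ≡ 5^{17} ≡ 9 (mod 29)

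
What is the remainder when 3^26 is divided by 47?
Using repeated squaring. 26 = 16 + 8 + 2 (binary 11010). Repeated squaring mod 47: 3^1 ≡ 3; 3^2 ≡ 3² = 9 ≡ 9; 3^4 ≡ 9² = 81 ≡ 34; 3^8 ≡ 34² = 1156 ≡ 28; 3^16 ≡ 28² = 784 ≡ 32. Multiply: 3^26 = 3^16 × 3^8 × 3^2 ≡ 32 × 28 × 9 (mod 47): 32 × 28 = 896 ≡ 3; 3 × 9 = 27 ≡ 27. So 3^26 ≡ 27 (mod 47).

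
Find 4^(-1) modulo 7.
2

Using Extended Euclidean Algorithm:
gcd(4, 7) = 1
Bezout coefficients: 4 × 2 + 7 × -1 = 1
So 4 × 2 ≡ 1 (mod 7)
The inverse is 2 mod 7 = 2
Verification: 4 × 2 = 8 = 1 × 7 + 1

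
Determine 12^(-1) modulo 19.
12^(-1) ≡ 8 (mod 19). Verification: 12 × 8 = 96 ≡ 1 (mod 19)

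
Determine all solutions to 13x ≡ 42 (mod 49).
7

Since gcd(13, 49) = 1 divides 42, a solution exists.
Multiply both sides by the inverse of 13 mod 49:
  13^(-1) mod 49 = 34
  x ≡ 34 × 42 ≡ 1428 ≡ 7 (mod 49)
Verification: 13 × 7 = 91 = 1 × 49 + 42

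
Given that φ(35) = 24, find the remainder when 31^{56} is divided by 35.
By Euler: 31^{24} ≡ 1 (mod 35) since gcd(31, 35) = 1. 56 = 2×24 + 8. So 31^{56} ≡ 31^{8} ≡ 16 (mod 35)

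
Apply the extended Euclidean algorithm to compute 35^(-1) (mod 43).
Extended GCD: 35(16) + 43(-13) = 1. So 35^(-1) ≡ 16 ≡ 16 (mod 43). Verify: 35 × 16 = 560 ≡ 1 (mod 43)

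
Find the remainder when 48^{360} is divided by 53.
By Fermat: 48^{52} ≡ 1 (mod 53). 360 = 6×52 + 48. So 48^{360} ≡ 48^{48} ≡ 24 (mod 53)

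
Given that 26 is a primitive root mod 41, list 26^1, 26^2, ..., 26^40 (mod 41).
g^1, g^2, ..., g^{40} mod 41: {26, 20, 28, 31, 27, 5, 7, 18, 17, 32, 12, 25, 35, 8, 3, 37, 19, 2, 11, 40, 15, 21, 13, 10, 14, 36, 34, 23, 24, 9, 29, 16, 6, 33, 38, 4, 22, 39, 30, 1}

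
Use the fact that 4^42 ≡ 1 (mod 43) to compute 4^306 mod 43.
By Fermat: 4^{42} ≡ 1 (mod 43). 306 = 7×42 + 12. So 4^{306} ≡ 4^{12} ≡ 35 (mod 43)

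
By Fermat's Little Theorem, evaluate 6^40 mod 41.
By Fermat's Little Theorem, 6^{40} ≡ 1 (mod 41) since 41 is prime and gcd(6, 41) = 1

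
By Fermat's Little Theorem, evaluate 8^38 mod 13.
By Fermat: 8^{12} ≡ 1 (mod 13). 38 = 3×12 + 2. So 8^{38} ≡ 8^{2} ≡ 12 (mod 13)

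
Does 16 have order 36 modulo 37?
p - 1 = 36 has prime divisors 2, 3. Check 16^(36/q) mod 37 for each: 16^(36/2) = 16^18 ≡ 1, 16^(36/3) = 16^12 ≡ 26 (mod 37). Since 16^18 ≡ 1 (mod 37), the order of 16 divides 18 (in fact the order is 9) ≠ 36, so it is not a primitive root.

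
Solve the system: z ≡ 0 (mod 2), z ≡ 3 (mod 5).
M = 2 × 5 = 10. M₁ = 5, y₁ ≡ 1 (mod 2). M₂ = 2, y₂ ≡ 3 (mod 5). z = 0×5×1 + 3×2×3 ≡ 8 (mod 10)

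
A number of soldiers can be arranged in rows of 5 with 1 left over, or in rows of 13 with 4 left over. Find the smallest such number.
M = 5 × 13 = 65. M₁ = 13, y₁ ≡ 2 (mod 5). M₂ = 5, y₂ ≡ 8 (mod 13). r = 1×13×2 + 4×5×8 ≡ 56 (mod 65). The smallest positive such number is 56.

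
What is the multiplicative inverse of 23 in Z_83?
65

Using Extended Euclidean Algorithm:
gcd(23, 83) = 1
Bezout coefficients: 23 × -18 + 83 × 5 = 1
So 23 × -18 ≡ 1 (mod 83)
The inverse is -18 mod 83 = 65
Verification: 23 × 65 = 1495 = 18 × 83 + 1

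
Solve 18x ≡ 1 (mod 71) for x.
4

Using Extended Euclidean Algorithm:
gcd(18, 71) = 1
Bezout coefficients: 18 × 4 + 71 × -1 = 1
So 18 × 4 ≡ 1 (mod 71)
The inverse is 4 mod 71 = 4
Verification: 18 × 4 = 72 = 1 × 71 + 1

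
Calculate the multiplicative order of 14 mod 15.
Powers of 14 mod 15: 14^1≡14, 14^2≡1. Order = 2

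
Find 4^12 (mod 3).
Using Fermat: 4^{2} ≡ 1 (mod 3). 12 ≡ 0 (mod 2). So 4^{12} ≡ 4^{0} ≡ 1 (mod 3)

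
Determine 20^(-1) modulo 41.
20^(-1) ≡ 39 (mod 41). Verification: 20 × 39 = 780 ≡ 1 (mod 41)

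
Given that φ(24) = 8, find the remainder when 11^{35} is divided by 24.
By Euler: 11^{8} ≡ 1 (mod 24) since gcd(11, 24) = 1. 35 = 4×8 + 3. So 11^{35} ≡ 11^{3} ≡ 11 (mod 24)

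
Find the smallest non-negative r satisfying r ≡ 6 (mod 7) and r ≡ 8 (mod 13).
M = 7 × 13 = 91. M₁ = 13, y₁ ≡ 6 (mod 7). M₂ = 7, y₂ ≡ 2 (mod 13). r = 6×13×6 + 8×7×2 ≡ 34 (mod 91)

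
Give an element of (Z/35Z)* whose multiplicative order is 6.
9 has order 6 mod 35 since 9^{6} ≡ 1 (mod 35) and no smaller power works.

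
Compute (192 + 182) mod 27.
23

(192 + 182) = 374
374 mod 27 = 23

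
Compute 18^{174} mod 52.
12

Using successive squaring:
Binary expansion of 174: 10101110
Powers of 18 mod 52 (each is the square of the previous):
  18^1 ≡ 18 (mod 52)
  18^2 ≡ 18² = 324 ≡ 12 (mod 52)
  18^4 ≡ 12² = 144 ≡ 40 (mod 52)
  18^8 ≡ 40² = 1600 ≡ 40 (mod 52)
  18^16 ≡ 40² = 1600 ≡ 40 (mod 52)
  18^32 ≡ 40² = 1600 ≡ 40 (mod 52)
  18^64 ≡ 40² = 1600 ≡ 40 (mod 52)
  18^128 ≡ 40² = 1600 ≡ 40 (mod 52)
174 = 128 + 32 + 8 + 4 + 2, so 18^174 = 18^128 × 18^32 × 18^8 × 18^4 × 18^2 ≡ 40 × 40 × 40 × 40 × 12 (mod 52)
Multiplying step by step:
  40 × 40 = 1600 ≡ 40 (mod 52)
  40 × 40 = 1600 ≡ 40 (mod 52)
  40 × 40 = 1600 ≡ 40 (mod 52)
  40 × 12 = 480 ≡ 12 (mod 52)
Result: 18^174 ≡ 12 (mod 52)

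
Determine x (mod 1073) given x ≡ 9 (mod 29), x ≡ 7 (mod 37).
821

Using the Chinese Remainder Theorem:
M = product of moduli = 1073
For equation 1: M_1 = 37, 37 ≡ 8 (mod 29), inverse of 37 mod 29 is 11 (check: 8 × 11 = 88 ≡ 1 (mod 29))
For equation 2: M_2 = 29, 29 ≡ 29 (mod 37), inverse of 29 mod 37 is 23 (check: 29 × 23 = 667 ≡ 1 (mod 37))
Combine: x ≡ Σ r_i×M_i×(M_i⁻¹ mod m_i) = 9×37×11 + 7×29×23 = 3663 + 4669 = 8332
8332 mod 1073 = 821
x ≡ 821 (mod 1073)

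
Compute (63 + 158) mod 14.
11

(63 + 158) = 221
221 mod 14 = 11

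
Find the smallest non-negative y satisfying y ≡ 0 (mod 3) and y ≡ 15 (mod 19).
M = 3 × 19 = 57. M₁ = 19, y₁ ≡ 1 (mod 3). M₂ = 3, y₂ ≡ 13 (mod 19). y = 0×19×1 + 15×3×13 ≡ 15 (mod 57)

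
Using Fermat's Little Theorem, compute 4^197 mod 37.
By Fermat: 4^{36} ≡ 1 (mod 37). 197 ≡ 17 (mod 36). So 4^{197} ≡ 4^{17} ≡ 28 (mod 37)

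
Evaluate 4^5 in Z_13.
5 = 4 + 1 (binary 101). Repeated squaring mod 13: 4^1 ≡ 4; 4^2 ≡ 4² = 16 ≡ 3; 4^4 ≡ 3² = 9 ≡ 9. Multiply: 4^5 = 4^4 × 4^1 ≡ 9 × 4 (mod 13): 9 × 4 = 36 ≡ 10. So 4^5 ≡ 10 (mod 13).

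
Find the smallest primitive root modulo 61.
2

A primitive root g modulo p has order p-1 = 60
Prime divisors of 60: [2, 3, 5]
g is a primitive root iff g^(60/q) ≢ 1 (mod 61) for each prime divisor q
Testing small values:
  g = 2: 2^30 ≡ 60, 2^20 ≡ 47, 2^12 ≡ 9 (mod 61) → none is 1, primitive root!
The smallest primitive root is 2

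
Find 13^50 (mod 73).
Using repeated squaring. 50 = 32 + 16 + 2 (binary 110010). Repeated squaring mod 73: 13^1 ≡ 13; 13^2 ≡ 13² = 169 ≡ 23; 13^4 ≡ 23² = 529 ≡ 18; 13^8 ≡ 18² = 324 ≡ 32; 13^16 ≡ 32² = 1024 ≡ 2; 13^32 ≡ 2² = 4 ≡ 4. Multiply: 13^50 = 13^32 × 13^16 × 13^2 ≡ 4 × 2 × 23 (mod 73): 4 × 2 = 8 ≡ 8; 8 × 23 = 184 ≡ 38. So 13^50 ≡ 38 (mod 73).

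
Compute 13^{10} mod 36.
13

Using successive squaring:
Binary expansion of 10: 1010
Powers of 13 mod 36 (each is the square of the previous):
  13^1 ≡ 13 (mod 36)
  13^2 ≡ 13² = 169 ≡ 25 (mod 36)
  13^4 ≡ 25² = 625 ≡ 13 (mod 36)
  13^8 ≡ 13² = 169 ≡ 25 (mod 36)
10 = 8 + 2, so 13^10 = 13^8 × 13^2 ≡ 25 × 25 (mod 36)
Multiplying step by step:
  25 × 25 = 625 ≡ 13 (mod 36)
Result: 13^10 ≡ 13 (mod 36)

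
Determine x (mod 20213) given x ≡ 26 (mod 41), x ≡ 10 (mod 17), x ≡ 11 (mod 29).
8595

Using the Chinese Remainder Theorem:
M = product of moduli = 20213
For equation 1: M_1 = 493, 493 ≡ 1 (mod 41), inverse of 493 mod 41 is 1 (check: 1 × 1 = 1 ≡ 1 (mod 41))
For equation 2: M_2 = 1189, 1189 ≡ 16 (mod 17), inverse of 1189 mod 17 is 16 (check: 16 × 16 = 256 ≡ 1 (mod 17))
For equation 3: M_3 = 697, 697 ≡ 1 (mod 29), inverse of 697 mod 29 is 1 (check: 1 × 1 = 1 ≡ 1 (mod 29))
Combine: x ≡ Σ r_i×M_i×(M_i⁻¹ mod m_i) = 26×493×1 + 10×1189×16 + 11×697×1 = 12818 + 190240 + 7667 = 210725
210725 mod 20213 = 8595
x ≡ 8595 (mod 20213)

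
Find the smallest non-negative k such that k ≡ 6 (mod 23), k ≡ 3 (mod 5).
98

Using the Chinese Remainder Theorem:
M = product of moduli = 115
For equation 1: M_1 = 5, 5 ≡ 5 (mod 23), inverse of 5 mod 23 is 14 (check: 5 × 14 = 70 ≡ 1 (mod 23))
For equation 2: M_2 = 23, 23 ≡ 3 (mod 5), inverse of 23 mod 5 is 2 (check: 3 × 2 = 6 ≡ 1 (mod 5))
Combine: k ≡ Σ r_i×M_i×(M_i⁻¹ mod m_i) = 6×5×14 + 3×23×2 = 420 + 138 = 558
558 mod 115 = 98
k ≡ 98 (mod 115)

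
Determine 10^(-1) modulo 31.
10^(-1) ≡ 28 (mod 31). Verification: 10 × 28 = 280 ≡ 1 (mod 31)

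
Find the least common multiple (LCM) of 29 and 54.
1566

First find GCD(29, 54) using the Euclidean algorithm:
29 = 0 × 54 + 29
54 = 1 × 29 + 25
29 = 1 × 25 + 4
25 = 6 × 4 + 1
4 = 4 × 1 + 0
GCD(29, 54) = 1

LCM formula: LCM(a, b) = (a × b) / GCD(a, b)
LCM(29, 54) = (29 × 54) / 1
LCM(29, 54) = 1566 / 1
LCM(29, 54) = 1566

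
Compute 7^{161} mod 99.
40

Using successive squaring:
Binary expansion of 161: 10100001
Powers of 7 mod 99 (each is the square of the previous):
  7^1 ≡ 7 (mod 99)
  7^2 ≡ 7² = 49 ≡ 49 (mod 99)
  7^4 ≡ 49² = 2401 ≡ 25 (mod 99)
  7^8 ≡ 25² = 625 ≡ 31 (mod 99)
  7^16 ≡ 31² = 961 ≡ 70 (mod 99)
  7^32 ≡ 70² = 4900 ≡ 49 (mod 99)
  7^64 ≡ 49² = 2401 ≡ 25 (mod 99)
  7^128 ≡ 25² = 625 ≡ 31 (mod 99)
161 = 128 + 32 + 1, so 7^161 = 7^128 × 7^32 × 7^1 ≡ 31 × 49 × 7 (mod 99)
Multiplying step by step:
  31 × 49 = 1519 ≡ 34 (mod 99)
  34 × 7 = 238 ≡ 40 (mod 99)
Result: 7^161 ≡ 40 (mod 99)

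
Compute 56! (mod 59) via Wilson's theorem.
(58)! = (56)! × (57) × (58) ≡ -1 (mod 59). So (56)! ≡ -1 × [(58)(57)]^(-1) ≡ 29 (mod 59)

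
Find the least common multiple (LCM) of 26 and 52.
52

First find GCD(26, 52) using the Euclidean algorithm:
26 = 0 × 52 + 26
52 = 2 × 26 + 0
GCD(26, 52) = 26

LCM formula: LCM(a, b) = (a × b) / GCD(a, b)
LCM(26, 52) = (26 × 52) / 26
LCM(26, 52) = 1352 / 26
LCM(26, 52) = 52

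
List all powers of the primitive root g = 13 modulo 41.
g^1, g^2, ..., g^{40} mod 41: {13, 5, 24, 25, 38, 2, 26, 10, 7, 9, 35, 4, 11, 20, 14, 18, 29, 8, 22, 40, 28, 36, 17, 16, 3, 39, 15, 31, 34, 32, 6, 37, 30, 21, 27, 23, 12, 33, 19, 1}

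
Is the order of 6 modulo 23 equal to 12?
No, the actual order is 11, not 12.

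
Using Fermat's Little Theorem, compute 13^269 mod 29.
By Fermat: 13^{28} ≡ 1 (mod 29). 269 ≡ 17 (mod 28). So 13^{269} ≡ 13^{17} ≡ 22 (mod 29)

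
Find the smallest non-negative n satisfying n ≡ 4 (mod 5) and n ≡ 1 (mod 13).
M = 5 × 13 = 65. M₁ = 13, y₁ ≡ 2 (mod 5). M₂ = 5, y₂ ≡ 8 (mod 13). n = 4×13×2 + 1×5×8 ≡ 14 (mod 65)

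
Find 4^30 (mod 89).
Using repeated squaring. 30 = 16 + 8 + 4 + 2 (binary 11110). Repeated squaring mod 89: 4^1 ≡ 4; 4^2 ≡ 4² = 16 ≡ 16; 4^4 ≡ 16² = 256 ≡ 78; 4^8 ≡ 78² = 6084 ≡ 32; 4^16 ≡ 32² = 1024 ≡ 45. Multiply: 4^30 = 4^16 × 4^8 × 4^4 × 4^2 ≡ 45 × 32 × 78 × 16 (mod 89): 45 × 32 = 1440 ≡ 16; 16 × 78 = 1248 ≡ 2; 2 × 16 = 32 ≡ 32. So 4^30 ≡ 32 (mod 89).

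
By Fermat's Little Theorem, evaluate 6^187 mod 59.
By Fermat: 6^{58} ≡ 1 (mod 59). 187 = 3×58 + 13. So 6^{187} ≡ 6^{13} ≡ 11 (mod 59)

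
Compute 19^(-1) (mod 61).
45

Using Extended Euclidean Algorithm:
gcd(19, 61) = 1
Bezout coefficients: 19 × -16 + 61 × 5 = 1
So 19 × -16 ≡ 1 (mod 61)
The inverse is -16 mod 61 = 45
Verification: 19 × 45 = 855 = 14 × 61 + 1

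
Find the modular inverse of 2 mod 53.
2^(-1) ≡ 27 (mod 53). Verification: 2 × 27 = 54 ≡ 1 (mod 53)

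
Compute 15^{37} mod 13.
2

Using successive squaring:
Binary expansion of 37: 100101
Powers of 15 mod 13 (each is the square of the previous):
  15^1 ≡ 2 (mod 13)
  15^2 ≡ 2² = 4 ≡ 4 (mod 13)
  15^4 ≡ 4² = 16 ≡ 3 (mod 13)
  15^8 ≡ 3² = 9 ≡ 9 (mod 13)
  15^16 ≡ 9² = 81 ≡ 3 (mod 13)
  15^32 ≡ 3² = 9 ≡ 9 (mod 13)
37 = 32 + 4 + 1, so 15^37 = 15^32 × 15^4 × 15^1 ≡ 9 × 3 × 2 (mod 13)
Multiplying step by step:
  9 × 3 = 27 ≡ 1 (mod 13)
  1 × 2 = 2 ≡ 2 (mod 13)
Result: 15^37 ≡ 2 (mod 13)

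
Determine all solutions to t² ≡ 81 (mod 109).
The square roots of 81 mod 109 are 9 and 100. Verify: 9² = 81 ≡ 81 (mod 109)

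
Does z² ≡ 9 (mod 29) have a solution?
By Euler's criterion: 9^{14} ≡ 1 (mod 29). Since this equals 1, 9 is a QR.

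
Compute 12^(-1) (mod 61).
56

Using Extended Euclidean Algorithm:
gcd(12, 61) = 1
Bezout coefficients: 12 × -5 + 61 × 1 = 1
So 12 × -5 ≡ 1 (mod 61)
The inverse is -5 mod 61 = 56
Verification: 12 × 56 = 672 = 11 × 61 + 1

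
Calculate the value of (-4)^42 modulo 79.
Using repeated squaring. (-4) ≡ 75 (mod 79). 42 = 32 + 8 + 2 (binary 101010). Repeated squaring mod 79: 75^1 ≡ 75; 75^2 ≡ 75² = 5625 ≡ 16; 75^4 ≡ 16² = 256 ≡ 19; 75^8 ≡ 19² = 361 ≡ 45; 75^16 ≡ 45² = 2025 ≡ 50; 75^32 ≡ 50² = 2500 ≡ 51. Multiply: (-4)^42 ≡ 75^32 × 75^8 × 75^2 ≡ 51 × 45 × 16 (mod 79): 51 × 45 = 2295 ≡ 4; 4 × 16 = 64 ≡ 64. So (-4)^42 ≡ 64 (mod 79).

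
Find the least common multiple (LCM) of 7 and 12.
84

First find GCD(7, 12) using the Euclidean algorithm:
7 = 0 × 12 + 7
12 = 1 × 7 + 5
7 = 1 × 5 + 2
5 = 2 × 2 + 1
2 = 2 × 1 + 0
GCD(7, 12) = 1

LCM formula: LCM(a, b) = (a × b) / GCD(a, b)
LCM(7, 12) = (7 × 12) / 1
LCM(7, 12) = 84 / 1
LCM(7, 12) = 84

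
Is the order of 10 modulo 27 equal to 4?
No, the actual order is 3, not 4.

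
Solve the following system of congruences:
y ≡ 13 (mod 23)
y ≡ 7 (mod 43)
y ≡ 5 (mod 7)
6844

Using the Chinese Remainder Theorem:
M = product of moduli = 6923
For equation 1: M_1 = 301, 301 ≡ 2 (mod 23), inverse of 301 mod 23 is 12 (check: 2 × 12 = 24 ≡ 1 (mod 23))
For equation 2: M_2 = 161, 161 ≡ 32 (mod 43), inverse of 161 mod 43 is 39 (check: 32 × 39 = 1248 ≡ 1 (mod 43))
For equation 3: M_3 = 989, 989 ≡ 2 (mod 7), inverse of 989 mod 7 is 4 (check: 2 × 4 = 8 ≡ 1 (mod 7))
Combine: y ≡ Σ r_i×M_i×(M_i⁻¹ mod m_i) = 13×301×12 + 7×161×39 + 5×989×4 = 46956 + 43953 + 19780 = 110689
110689 mod 6923 = 6844
y ≡ 6844 (mod 6923)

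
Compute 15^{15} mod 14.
1

Using successive squaring:
Binary expansion of 15: 1111
Powers of 15 mod 14 (each is the square of the previous):
  15^1 ≡ 1 (mod 14)
  15^2 ≡ 1² = 1 ≡ 1 (mod 14)
  15^4 ≡ 1² = 1 ≡ 1 (mod 14)
  15^8 ≡ 1² = 1 ≡ 1 (mod 14)
15 = 8 + 4 + 2 + 1, so 15^15 = 15^8 × 15^4 × 15^2 × 15^1 ≡ 1 × 1 × 1 × 1 (mod 14)
Multiplying step by step:
  1 × 1 = 1 ≡ 1 (mod 14)
  1 × 1 = 1 ≡ 1 (mod 14)
  1 × 1 = 1 ≡ 1 (mod 14)
Result: 15^15 ≡ 1 (mod 14)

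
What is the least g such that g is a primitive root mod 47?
p - 1 = 46 has prime divisors 2, 23. h is a primitive root mod 47 iff h^(46/q) ≢ 1 (mod 47) for each such q.
h = 2: 2^23 ≡ 1, 2^2 ≡ 4 (mod 47); 2^23 ≡ 1, so not a primitive root.
h = 3: 3^23 ≡ 1, 3^2 ≡ 9 (mod 47); 3^23 ≡ 1, so not a primitive root.
h = 4: 4^23 ≡ 1, 4^2 ≡ 16 (mod 47); 4^23 ≡ 1, so not a primitive root.
h = 5: 5^23 ≡ 46, 5^2 ≡ 25 (mod 47); none is 1, so 5 has order 46 and is a primitive root.
The smallest primitive root mod 47 is g = 5.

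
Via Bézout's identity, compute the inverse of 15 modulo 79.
Extended GCD: 15(-21) + 79(4) = 1. So 15^(-1) ≡ 58 ≡ 58 (mod 79). Verify: 15 × 58 = 870 ≡ 1 (mod 79)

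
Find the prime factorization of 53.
53

Divide by primes starting from smallest:
53 ÷ 53 = 1

53 = 53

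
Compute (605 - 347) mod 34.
20

(605 - 347) = 258
258 mod 34 = 20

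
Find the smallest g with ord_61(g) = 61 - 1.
p - 1 = 60 has prime divisors 2, 3, 5. h is a primitive root mod 61 iff h^(60/q) ≢ 1 (mod 61) for each such q.
h = 2: 2^30 ≡ 60, 2^20 ≡ 47, 2^12 ≡ 9 (mod 61); none is 1, so 2 has order 60 and is a primitive root.
The smallest primitive root mod 61 is g = 2.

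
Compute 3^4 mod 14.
4 = 4 (binary 100). Repeated squaring mod 14: 3^1 ≡ 3; 3^2 ≡ 3² = 9 ≡ 9; 3^4 ≡ 9² = 81 ≡ 11. So 3^4 ≡ 11 (mod 14).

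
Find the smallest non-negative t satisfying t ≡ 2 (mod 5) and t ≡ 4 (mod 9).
M = 5 × 9 = 45. M₁ = 9, y₁ ≡ 4 (mod 5). M₂ = 5, y₂ ≡ 2 (mod 9). t = 2×9×4 + 4×5×2 ≡ 22 (mod 45)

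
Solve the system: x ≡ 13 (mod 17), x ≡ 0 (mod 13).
M = 17 × 13 = 221. M₁ = 13, y₁ ≡ 4 (mod 17). M₂ = 17, y₂ ≡ 10 (mod 13). x = 13×13×4 + 0×17×10 ≡ 13 (mod 221)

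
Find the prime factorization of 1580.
2^2 × 5 × 79

Divide by primes starting from smallest:
1580 ÷ 2 = 790
790 ÷ 2 = 395
395 ÷ 5 = 79
79 ÷ 79 = 1

1580 = 2^2 × 5 × 79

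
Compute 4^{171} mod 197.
7

Using successive squaring:
Binary expansion of 171: 10101011
Powers of 4 mod 197 (each is the square of the previous):
  4^1 ≡ 4 (mod 197)
  4^2 ≡ 4² = 16 ≡ 16 (mod 197)
  4^4 ≡ 16² = 256 ≡ 59 (mod 197)
  4^8 ≡ 59² = 3481 ≡ 132 (mod 197)
  4^16 ≡ 132² = 17424 ≡ 88 (mod 197)
  4^32 ≡ 88² = 7744 ≡ 61 (mod 197)
  4^64 ≡ 61² = 3721 ≡ 175 (mod 197)
  4^128 ≡ 175² = 30625 ≡ 90 (mod 197)
171 = 128 + 32 + 8 + 2 + 1, so 4^171 = 4^128 × 4^32 × 4^8 × 4^2 × 4^1 ≡ 90 × 61 × 132 × 16 × 4 (mod 197)
Multiplying step by step:
  90 × 61 = 5490 ≡ 171 (mod 197)
  171 × 132 = 22572 ≡ 114 (mod 197)
  114 × 16 = 1824 ≡ 51 (mod 197)
  51 × 4 = 204 ≡ 7 (mod 197)
Result: 4^171 ≡ 7 (mod 197)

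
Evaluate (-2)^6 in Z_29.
(-2) ≡ 27 (mod 29). 6 = 4 + 2 (binary 110). Repeated squaring mod 29: 27^1 ≡ 27; 27^2 ≡ 27² = 729 ≡ 4; 27^4 ≡ 4² = 16 ≡ 16. Multiply: (-2)^6 ≡ 27^4 × 27^2 ≡ 16 × 4 (mod 29): 16 × 4 = 64 ≡ 6. So (-2)^6 ≡ 6 (mod 29).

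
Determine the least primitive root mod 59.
p - 1 = 58 has prime divisors 2, 29. h is a primitive root mod 59 iff h^(58/q) ≢ 1 (mod 59) for each such q.
h = 2: 2^29 ≡ 58, 2^2 ≡ 4 (mod 59); none is 1, so 2 has order 58 and is a primitive root.
The smallest primitive root mod 59 is g = 2.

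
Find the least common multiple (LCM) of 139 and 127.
17653

First find GCD(139, 127) using the Euclidean algorithm:
139 = 1 × 127 + 12
127 = 10 × 12 + 7
12 = 1 × 7 + 5
7 = 1 × 5 + 2
5 = 2 × 2 + 1
2 = 2 × 1 + 0
GCD(139, 127) = 1

LCM formula: LCM(a, b) = (a × b) / GCD(a, b)
LCM(139, 127) = (139 × 127) / 1
LCM(139, 127) = 17653 / 1
LCM(139, 127) = 17653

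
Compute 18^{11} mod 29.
19

Using successive squaring:
Binary expansion of 11: 1011
Powers of 18 mod 29 (each is the square of the previous):
  18^1 ≡ 18 (mod 29)
  18^2 ≡ 18² = 324 ≡ 5 (mod 29)
  18^4 ≡ 5² = 25 ≡ 25 (mod 29)
  18^8 ≡ 25² = 625 ≡ 16 (mod 29)
11 = 8 + 2 + 1, so 18^11 = 18^8 × 18^2 × 18^1 ≡ 16 × 5 × 18 (mod 29)
Multiplying step by step:
  16 × 5 = 80 ≡ 22 (mod 29)
  22 × 18 = 396 ≡ 19 (mod 29)
Result: 18^11 ≡ 19 (mod 29)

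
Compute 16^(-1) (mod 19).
16^(-1) ≡ 6 (mod 19). Verification: 16 × 6 = 96 ≡ 1 (mod 19)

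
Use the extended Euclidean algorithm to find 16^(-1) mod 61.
Extended GCD: 16(-19) + 61(5) = 1. So 16^(-1) ≡ 42 ≡ 42 (mod 61). Verify: 16 × 42 = 672 ≡ 1 (mod 61)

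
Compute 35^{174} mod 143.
27

Using successive squaring:
Binary expansion of 174: 10101110
Powers of 35 mod 143 (each is the square of the previous):
  35^1 ≡ 35 (mod 143)
  35^2 ≡ 35² = 1225 ≡ 81 (mod 143)
  35^4 ≡ 81² = 6561 ≡ 126 (mod 143)
  35^8 ≡ 126² = 15876 ≡ 3 (mod 143)
  35^16 ≡ 3² = 9 ≡ 9 (mod 143)
  35^32 ≡ 9² = 81 ≡ 81 (mod 143)
  35^64 ≡ 81² = 6561 ≡ 126 (mod 143)
  35^128 ≡ 126² = 15876 ≡ 3 (mod 143)
174 = 128 + 32 + 8 + 4 + 2, so 35^174 = 35^128 × 35^32 × 35^8 × 35^4 × 35^2 ≡ 3 × 81 × 3 × 126 × 81 (mod 143)
Multiplying step by step:
  3 × 81 = 243 ≡ 100 (mod 143)
  100 × 3 = 300 ≡ 14 (mod 143)
  14 × 126 = 1764 ≡ 48 (mod 143)
  48 × 81 = 3888 ≡ 27 (mod 143)
Result: 35^174 ≡ 27 (mod 143)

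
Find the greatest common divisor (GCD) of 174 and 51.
3

Using the Euclidean algorithm:
174 = 3 × 51 + 21
51 = 2 × 21 + 9
21 = 2 × 9 + 3
9 = 3 × 3 + 0

GCD(174, 51) = 3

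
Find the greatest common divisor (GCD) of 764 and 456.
4

Using the Euclidean algorithm:
764 = 1 × 456 + 308
456 = 1 × 308 + 148
308 = 2 × 148 + 12
148 = 12 × 12 + 4
12 = 3 × 4 + 0

GCD(764, 456) = 4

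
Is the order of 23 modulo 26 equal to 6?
Yes, ord_26(23) = 6.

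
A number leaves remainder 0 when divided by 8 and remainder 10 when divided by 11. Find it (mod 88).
M = 8 × 11 = 88. M₁ = 11, y₁ ≡ 3 (mod 8). M₂ = 8, y₂ ≡ 7 (mod 11). z = 0×11×3 + 10×8×7 ≡ 32 (mod 88)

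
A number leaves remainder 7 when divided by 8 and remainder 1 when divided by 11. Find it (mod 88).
M = 8 × 11 = 88. M₁ = 11, y₁ ≡ 3 (mod 8). M₂ = 8, y₂ ≡ 7 (mod 11). z = 7×11×3 + 1×8×7 ≡ 23 (mod 88)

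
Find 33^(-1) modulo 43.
30

Using Extended Euclidean Algorithm:
gcd(33, 43) = 1
Bezout coefficients: 33 × -13 + 43 × 10 = 1
So 33 × -13 ≡ 1 (mod 43)
The inverse is -13 mod 43 = 30
Verification: 33 × 30 = 990 = 23 × 43 + 1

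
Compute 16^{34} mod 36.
16

Using successive squaring:
Binary expansion of 34: 100010
Powers of 16 mod 36 (each is the square of the previous):
  16^1 ≡ 16 (mod 36)
  16^2 ≡ 16² = 256 ≡ 4 (mod 36)
  16^4 ≡ 4² = 16 ≡ 16 (mod 36)
  16^8 ≡ 16² = 256 ≡ 4 (mod 36)
  16^16 ≡ 4² = 16 ≡ 16 (mod 36)
  16^32 ≡ 16² = 256 ≡ 4 (mod 36)
34 = 32 + 2, so 16^34 = 16^32 × 16^2 ≡ 4 × 4 (mod 36)
Multiplying step by step:
  4 × 4 = 16 ≡ 16 (mod 36)
Result: 16^34 ≡ 16 (mod 36)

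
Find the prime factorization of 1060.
2^2 × 5 × 53

Divide by primes starting from smallest:
1060 ÷ 2 = 530
530 ÷ 2 = 265
265 ÷ 5 = 53
53 ÷ 53 = 1

1060 = 2^2 × 5 × 53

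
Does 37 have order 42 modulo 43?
p - 1 = 42 has prime divisors 2, 3, 7. Check 37^(42/q) mod 43 for each: 37^(42/2) = 37^21 ≡ 42, 37^(42/3) = 37^14 ≡ 36, 37^(42/7) = 37^6 ≡ 1 (mod 43). Since 37^6 ≡ 1 (mod 43), the order of 37 divides 6 (in fact the order is 6) ≠ 42, so it is not a primitive root.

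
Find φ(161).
132

Prime factorization: 161 = 7 × 23
Using the formula φ(n) = n × Π(1 - 1/p) for each prime factor p:
φ(161) = 161 × (1 - 1/7) × (1 - 1/23)
φ(161) = 132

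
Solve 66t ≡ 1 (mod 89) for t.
58

Using Extended Euclidean Algorithm:
gcd(66, 89) = 1
Bezout coefficients: 66 × -31 + 89 × 23 = 1
So 66 × -31 ≡ 1 (mod 89)
The inverse is -31 mod 89 = 58
Verification: 66 × 58 = 3828 = 43 × 89 + 1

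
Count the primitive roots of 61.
16

The number of primitive roots modulo p is φ(p-1) = φ(60)
φ(60) = 16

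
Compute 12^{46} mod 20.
4

Using successive squaring:
Binary expansion of 46: 101110
Powers of 12 mod 20 (each is the square of the previous):
  12^1 ≡ 12 (mod 20)
  12^2 ≡ 12² = 144 ≡ 4 (mod 20)
  12^4 ≡ 4² = 16 ≡ 16 (mod 20)
  12^8 ≡ 16² = 256 ≡ 16 (mod 20)
  12^16 ≡ 16² = 256 ≡ 16 (mod 20)
  12^32 ≡ 16² = 256 ≡ 16 (mod 20)
46 = 32 + 8 + 4 + 2, so 12^46 = 12^32 × 12^8 × 12^4 × 12^2 ≡ 16 × 16 × 16 × 4 (mod 20)
Multiplying step by step:
  16 × 16 = 256 ≡ 16 (mod 20)
  16 × 16 = 256 ≡ 16 (mod 20)
  16 × 4 = 64 ≡ 4 (mod 20)
Result: 12^46 ≡ 4 (mod 20)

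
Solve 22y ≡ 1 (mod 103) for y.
89

Using Extended Euclidean Algorithm:
gcd(22, 103) = 1
Bezout coefficients: 22 × -14 + 103 × 3 = 1
So 22 × -14 ≡ 1 (mod 103)
The inverse is -14 mod 103 = 89
Verification: 22 × 89 = 1958 = 19 × 103 + 1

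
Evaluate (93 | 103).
(93/103) = 93^{51} mod 103 = 1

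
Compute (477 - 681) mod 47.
31

(477 - 681) = -204
-204 mod 47 = 31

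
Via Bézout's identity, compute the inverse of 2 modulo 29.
Extended GCD: 2(-14) + 29(1) = 1. So 2^(-1) ≡ 15 ≡ 15 (mod 29). Verify: 2 × 15 = 30 ≡ 1 (mod 29)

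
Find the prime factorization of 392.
2^3 × 7^2

Divide by primes starting from smallest:
392 ÷ 2 = 196
196 ÷ 2 = 98
98 ÷ 2 = 49
49 ÷ 7 = 7
7 ÷ 7 = 1

392 = 2^3 × 7^2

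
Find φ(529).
506

Prime factorization: 529 = 23^2
Using the formula φ(n) = n × Π(1 - 1/p) for each prime factor p:
φ(529) = 529 × (1 - 1/23)
φ(529) = 506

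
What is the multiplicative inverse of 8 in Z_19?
8^(-1) ≡ 12 (mod 19). Verification: 8 × 12 = 96 ≡ 1 (mod 19)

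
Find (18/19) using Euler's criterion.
(18/19) = 18^{9} mod 19 = -1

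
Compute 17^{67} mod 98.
73

Using successive squaring:
Binary expansion of 67: 1000011
Powers of 17 mod 98 (each is the square of the previous):
  17^1 ≡ 17 (mod 98)
  17^2 ≡ 17² = 289 ≡ 93 (mod 98)
  17^4 ≡ 93² = 8649 ≡ 25 (mod 98)
  17^8 ≡ 25² = 625 ≡ 37 (mod 98)
  17^16 ≡ 37² = 1369 ≡ 95 (mod 98)
  17^32 ≡ 95² = 9025 ≡ 9 (mod 98)
  17^64 ≡ 9² = 81 ≡ 81 (mod 98)
67 = 64 + 2 + 1, so 17^67 = 17^64 × 17^2 × 17^1 ≡ 81 × 93 × 17 (mod 98)
Multiplying step by step:
  81 × 93 = 7533 ≡ 85 (mod 98)
  85 × 17 = 1445 ≡ 73 (mod 98)
Result: 17^67 ≡ 73 (mod 98)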